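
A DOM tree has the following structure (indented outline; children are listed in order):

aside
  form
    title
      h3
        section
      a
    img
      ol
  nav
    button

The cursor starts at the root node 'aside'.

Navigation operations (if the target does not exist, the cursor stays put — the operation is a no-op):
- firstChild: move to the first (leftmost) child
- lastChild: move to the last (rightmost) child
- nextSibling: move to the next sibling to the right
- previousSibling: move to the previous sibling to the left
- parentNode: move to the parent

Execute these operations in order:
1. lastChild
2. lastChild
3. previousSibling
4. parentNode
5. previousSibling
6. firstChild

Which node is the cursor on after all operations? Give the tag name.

Answer: title

Derivation:
After 1 (lastChild): nav
After 2 (lastChild): button
After 3 (previousSibling): button (no-op, stayed)
After 4 (parentNode): nav
After 5 (previousSibling): form
After 6 (firstChild): title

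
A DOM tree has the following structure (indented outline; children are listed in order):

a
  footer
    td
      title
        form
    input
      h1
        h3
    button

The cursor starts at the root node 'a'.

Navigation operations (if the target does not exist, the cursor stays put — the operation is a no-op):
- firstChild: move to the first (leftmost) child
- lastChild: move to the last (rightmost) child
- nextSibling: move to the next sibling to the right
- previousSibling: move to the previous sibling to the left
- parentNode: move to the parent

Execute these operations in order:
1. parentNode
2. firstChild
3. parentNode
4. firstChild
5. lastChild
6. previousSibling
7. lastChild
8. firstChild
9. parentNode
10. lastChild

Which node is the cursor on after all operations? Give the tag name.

Answer: h3

Derivation:
After 1 (parentNode): a (no-op, stayed)
After 2 (firstChild): footer
After 3 (parentNode): a
After 4 (firstChild): footer
After 5 (lastChild): button
After 6 (previousSibling): input
After 7 (lastChild): h1
After 8 (firstChild): h3
After 9 (parentNode): h1
After 10 (lastChild): h3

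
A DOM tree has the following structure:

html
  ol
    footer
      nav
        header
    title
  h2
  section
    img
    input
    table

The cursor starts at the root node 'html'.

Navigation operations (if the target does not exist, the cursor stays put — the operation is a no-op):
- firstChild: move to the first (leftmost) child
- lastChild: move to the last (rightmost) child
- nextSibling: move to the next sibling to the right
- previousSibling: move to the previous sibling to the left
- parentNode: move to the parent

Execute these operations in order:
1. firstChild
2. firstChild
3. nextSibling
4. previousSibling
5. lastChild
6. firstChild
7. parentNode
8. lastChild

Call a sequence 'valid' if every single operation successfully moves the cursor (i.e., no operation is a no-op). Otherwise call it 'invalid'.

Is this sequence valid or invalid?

After 1 (firstChild): ol
After 2 (firstChild): footer
After 3 (nextSibling): title
After 4 (previousSibling): footer
After 5 (lastChild): nav
After 6 (firstChild): header
After 7 (parentNode): nav
After 8 (lastChild): header

Answer: valid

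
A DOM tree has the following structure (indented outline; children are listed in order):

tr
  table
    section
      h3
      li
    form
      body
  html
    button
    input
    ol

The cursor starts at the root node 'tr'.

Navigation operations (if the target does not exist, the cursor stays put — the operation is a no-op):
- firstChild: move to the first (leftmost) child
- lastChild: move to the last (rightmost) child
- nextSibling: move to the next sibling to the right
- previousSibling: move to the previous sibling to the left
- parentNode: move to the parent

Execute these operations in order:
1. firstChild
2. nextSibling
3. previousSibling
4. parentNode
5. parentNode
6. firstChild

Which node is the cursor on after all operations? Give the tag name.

Answer: table

Derivation:
After 1 (firstChild): table
After 2 (nextSibling): html
After 3 (previousSibling): table
After 4 (parentNode): tr
After 5 (parentNode): tr (no-op, stayed)
After 6 (firstChild): table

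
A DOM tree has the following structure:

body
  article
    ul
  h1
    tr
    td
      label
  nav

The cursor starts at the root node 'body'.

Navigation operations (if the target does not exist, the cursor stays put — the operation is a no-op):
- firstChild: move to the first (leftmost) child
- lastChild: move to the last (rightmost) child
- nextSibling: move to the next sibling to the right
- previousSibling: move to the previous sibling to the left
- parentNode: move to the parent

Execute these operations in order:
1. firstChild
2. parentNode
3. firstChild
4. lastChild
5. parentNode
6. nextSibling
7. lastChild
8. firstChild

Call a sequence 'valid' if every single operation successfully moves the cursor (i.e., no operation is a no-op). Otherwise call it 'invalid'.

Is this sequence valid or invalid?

Answer: valid

Derivation:
After 1 (firstChild): article
After 2 (parentNode): body
After 3 (firstChild): article
After 4 (lastChild): ul
After 5 (parentNode): article
After 6 (nextSibling): h1
After 7 (lastChild): td
After 8 (firstChild): label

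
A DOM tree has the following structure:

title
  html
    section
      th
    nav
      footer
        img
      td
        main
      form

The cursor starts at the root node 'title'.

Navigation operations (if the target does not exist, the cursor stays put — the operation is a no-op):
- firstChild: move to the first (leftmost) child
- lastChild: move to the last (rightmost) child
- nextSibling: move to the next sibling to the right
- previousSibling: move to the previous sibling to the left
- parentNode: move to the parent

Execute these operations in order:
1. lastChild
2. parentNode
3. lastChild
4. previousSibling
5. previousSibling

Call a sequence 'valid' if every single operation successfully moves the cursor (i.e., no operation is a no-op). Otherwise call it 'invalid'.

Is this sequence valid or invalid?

After 1 (lastChild): html
After 2 (parentNode): title
After 3 (lastChild): html
After 4 (previousSibling): html (no-op, stayed)
After 5 (previousSibling): html (no-op, stayed)

Answer: invalid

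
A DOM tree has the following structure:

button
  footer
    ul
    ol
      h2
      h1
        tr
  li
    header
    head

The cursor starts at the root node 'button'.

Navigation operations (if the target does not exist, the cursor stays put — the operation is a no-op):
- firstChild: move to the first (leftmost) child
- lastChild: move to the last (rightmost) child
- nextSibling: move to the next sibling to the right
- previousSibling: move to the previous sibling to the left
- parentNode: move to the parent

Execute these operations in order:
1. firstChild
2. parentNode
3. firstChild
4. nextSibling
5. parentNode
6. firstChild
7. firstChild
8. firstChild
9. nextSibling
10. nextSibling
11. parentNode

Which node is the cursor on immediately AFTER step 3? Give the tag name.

Answer: footer

Derivation:
After 1 (firstChild): footer
After 2 (parentNode): button
After 3 (firstChild): footer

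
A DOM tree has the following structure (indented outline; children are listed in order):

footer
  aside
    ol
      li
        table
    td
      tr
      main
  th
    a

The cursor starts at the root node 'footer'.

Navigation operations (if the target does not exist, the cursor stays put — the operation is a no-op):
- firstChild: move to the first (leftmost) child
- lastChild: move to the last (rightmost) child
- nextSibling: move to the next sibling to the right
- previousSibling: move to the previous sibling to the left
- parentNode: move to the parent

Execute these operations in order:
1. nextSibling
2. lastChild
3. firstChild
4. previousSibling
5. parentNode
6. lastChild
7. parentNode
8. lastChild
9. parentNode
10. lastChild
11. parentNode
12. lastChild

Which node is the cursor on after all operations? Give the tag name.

After 1 (nextSibling): footer (no-op, stayed)
After 2 (lastChild): th
After 3 (firstChild): a
After 4 (previousSibling): a (no-op, stayed)
After 5 (parentNode): th
After 6 (lastChild): a
After 7 (parentNode): th
After 8 (lastChild): a
After 9 (parentNode): th
After 10 (lastChild): a
After 11 (parentNode): th
After 12 (lastChild): a

Answer: a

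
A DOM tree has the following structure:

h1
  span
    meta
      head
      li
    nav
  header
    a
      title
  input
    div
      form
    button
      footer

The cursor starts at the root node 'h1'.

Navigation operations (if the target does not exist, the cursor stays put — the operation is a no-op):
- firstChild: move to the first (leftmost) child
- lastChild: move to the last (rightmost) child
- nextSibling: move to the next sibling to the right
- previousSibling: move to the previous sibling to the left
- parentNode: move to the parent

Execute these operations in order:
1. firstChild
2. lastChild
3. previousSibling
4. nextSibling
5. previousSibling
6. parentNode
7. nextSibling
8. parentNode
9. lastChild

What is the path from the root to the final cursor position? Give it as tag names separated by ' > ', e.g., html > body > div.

Answer: h1 > input

Derivation:
After 1 (firstChild): span
After 2 (lastChild): nav
After 3 (previousSibling): meta
After 4 (nextSibling): nav
After 5 (previousSibling): meta
After 6 (parentNode): span
After 7 (nextSibling): header
After 8 (parentNode): h1
After 9 (lastChild): input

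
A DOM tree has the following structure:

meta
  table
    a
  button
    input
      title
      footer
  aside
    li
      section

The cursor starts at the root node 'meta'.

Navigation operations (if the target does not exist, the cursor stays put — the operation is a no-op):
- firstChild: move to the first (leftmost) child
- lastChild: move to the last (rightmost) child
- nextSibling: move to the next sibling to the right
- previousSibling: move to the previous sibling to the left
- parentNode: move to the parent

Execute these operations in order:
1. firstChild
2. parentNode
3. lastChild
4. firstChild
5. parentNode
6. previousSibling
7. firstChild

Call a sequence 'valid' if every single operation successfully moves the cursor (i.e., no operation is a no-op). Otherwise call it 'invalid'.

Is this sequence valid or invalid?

After 1 (firstChild): table
After 2 (parentNode): meta
After 3 (lastChild): aside
After 4 (firstChild): li
After 5 (parentNode): aside
After 6 (previousSibling): button
After 7 (firstChild): input

Answer: valid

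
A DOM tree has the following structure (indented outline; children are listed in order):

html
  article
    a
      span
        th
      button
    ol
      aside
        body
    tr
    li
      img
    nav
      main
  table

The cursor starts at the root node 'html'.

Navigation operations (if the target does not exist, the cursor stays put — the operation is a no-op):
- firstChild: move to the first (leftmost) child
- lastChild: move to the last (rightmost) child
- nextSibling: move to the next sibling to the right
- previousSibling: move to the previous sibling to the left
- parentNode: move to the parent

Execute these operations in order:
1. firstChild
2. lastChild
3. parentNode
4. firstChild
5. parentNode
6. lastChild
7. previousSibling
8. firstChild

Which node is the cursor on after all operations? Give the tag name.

After 1 (firstChild): article
After 2 (lastChild): nav
After 3 (parentNode): article
After 4 (firstChild): a
After 5 (parentNode): article
After 6 (lastChild): nav
After 7 (previousSibling): li
After 8 (firstChild): img

Answer: img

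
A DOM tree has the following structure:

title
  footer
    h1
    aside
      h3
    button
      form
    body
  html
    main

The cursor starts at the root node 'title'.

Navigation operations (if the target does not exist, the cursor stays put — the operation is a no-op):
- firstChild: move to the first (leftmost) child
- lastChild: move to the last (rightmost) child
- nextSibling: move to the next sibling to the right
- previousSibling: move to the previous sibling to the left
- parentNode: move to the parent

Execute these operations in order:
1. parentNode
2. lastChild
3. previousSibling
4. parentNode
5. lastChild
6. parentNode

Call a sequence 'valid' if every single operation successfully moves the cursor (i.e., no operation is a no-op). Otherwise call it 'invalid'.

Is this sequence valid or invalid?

Answer: invalid

Derivation:
After 1 (parentNode): title (no-op, stayed)
After 2 (lastChild): html
After 3 (previousSibling): footer
After 4 (parentNode): title
After 5 (lastChild): html
After 6 (parentNode): title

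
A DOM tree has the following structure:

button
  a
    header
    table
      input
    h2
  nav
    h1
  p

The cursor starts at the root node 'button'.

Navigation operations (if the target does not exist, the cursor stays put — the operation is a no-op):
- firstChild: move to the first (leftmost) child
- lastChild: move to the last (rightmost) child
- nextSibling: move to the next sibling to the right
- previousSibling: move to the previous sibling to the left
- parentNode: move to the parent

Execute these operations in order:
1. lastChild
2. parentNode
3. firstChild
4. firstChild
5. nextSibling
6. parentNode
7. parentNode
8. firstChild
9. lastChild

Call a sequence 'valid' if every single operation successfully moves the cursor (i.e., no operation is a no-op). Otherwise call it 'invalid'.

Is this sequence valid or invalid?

Answer: valid

Derivation:
After 1 (lastChild): p
After 2 (parentNode): button
After 3 (firstChild): a
After 4 (firstChild): header
After 5 (nextSibling): table
After 6 (parentNode): a
After 7 (parentNode): button
After 8 (firstChild): a
After 9 (lastChild): h2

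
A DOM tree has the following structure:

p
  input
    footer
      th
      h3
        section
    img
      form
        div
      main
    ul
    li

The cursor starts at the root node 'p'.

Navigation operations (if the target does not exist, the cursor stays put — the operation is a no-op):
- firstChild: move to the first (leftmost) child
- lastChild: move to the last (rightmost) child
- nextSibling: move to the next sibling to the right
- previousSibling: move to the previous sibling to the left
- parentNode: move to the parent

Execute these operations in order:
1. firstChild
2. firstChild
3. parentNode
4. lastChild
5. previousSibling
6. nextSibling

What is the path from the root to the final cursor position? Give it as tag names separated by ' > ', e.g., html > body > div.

Answer: p > input > li

Derivation:
After 1 (firstChild): input
After 2 (firstChild): footer
After 3 (parentNode): input
After 4 (lastChild): li
After 5 (previousSibling): ul
After 6 (nextSibling): li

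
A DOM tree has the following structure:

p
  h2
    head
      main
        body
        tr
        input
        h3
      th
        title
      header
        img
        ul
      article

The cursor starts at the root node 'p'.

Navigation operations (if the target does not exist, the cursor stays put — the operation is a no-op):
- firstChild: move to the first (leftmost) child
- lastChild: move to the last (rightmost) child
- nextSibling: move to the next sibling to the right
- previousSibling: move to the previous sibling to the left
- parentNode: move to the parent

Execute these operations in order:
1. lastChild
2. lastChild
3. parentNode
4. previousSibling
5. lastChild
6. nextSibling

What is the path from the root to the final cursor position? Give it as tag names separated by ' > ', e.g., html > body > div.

After 1 (lastChild): h2
After 2 (lastChild): head
After 3 (parentNode): h2
After 4 (previousSibling): h2 (no-op, stayed)
After 5 (lastChild): head
After 6 (nextSibling): head (no-op, stayed)

Answer: p > h2 > head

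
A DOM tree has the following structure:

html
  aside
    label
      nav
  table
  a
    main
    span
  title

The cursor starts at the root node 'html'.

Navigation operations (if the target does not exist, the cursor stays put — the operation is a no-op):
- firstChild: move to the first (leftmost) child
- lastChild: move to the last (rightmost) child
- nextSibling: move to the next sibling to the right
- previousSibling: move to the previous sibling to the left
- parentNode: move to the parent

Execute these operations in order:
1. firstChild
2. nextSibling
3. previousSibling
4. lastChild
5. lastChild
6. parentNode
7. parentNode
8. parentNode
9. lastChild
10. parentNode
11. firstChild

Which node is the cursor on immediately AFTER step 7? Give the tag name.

Answer: aside

Derivation:
After 1 (firstChild): aside
After 2 (nextSibling): table
After 3 (previousSibling): aside
After 4 (lastChild): label
After 5 (lastChild): nav
After 6 (parentNode): label
After 7 (parentNode): aside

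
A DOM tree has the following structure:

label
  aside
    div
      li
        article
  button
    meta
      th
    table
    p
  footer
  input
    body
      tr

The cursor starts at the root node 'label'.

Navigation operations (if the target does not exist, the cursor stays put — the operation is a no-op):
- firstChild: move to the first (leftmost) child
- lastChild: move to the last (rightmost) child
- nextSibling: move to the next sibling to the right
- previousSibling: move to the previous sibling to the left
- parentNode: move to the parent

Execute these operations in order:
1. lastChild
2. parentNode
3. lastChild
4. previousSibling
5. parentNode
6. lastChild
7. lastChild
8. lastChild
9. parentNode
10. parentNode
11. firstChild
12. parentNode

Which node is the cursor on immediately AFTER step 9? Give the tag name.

Answer: body

Derivation:
After 1 (lastChild): input
After 2 (parentNode): label
After 3 (lastChild): input
After 4 (previousSibling): footer
After 5 (parentNode): label
After 6 (lastChild): input
After 7 (lastChild): body
After 8 (lastChild): tr
After 9 (parentNode): body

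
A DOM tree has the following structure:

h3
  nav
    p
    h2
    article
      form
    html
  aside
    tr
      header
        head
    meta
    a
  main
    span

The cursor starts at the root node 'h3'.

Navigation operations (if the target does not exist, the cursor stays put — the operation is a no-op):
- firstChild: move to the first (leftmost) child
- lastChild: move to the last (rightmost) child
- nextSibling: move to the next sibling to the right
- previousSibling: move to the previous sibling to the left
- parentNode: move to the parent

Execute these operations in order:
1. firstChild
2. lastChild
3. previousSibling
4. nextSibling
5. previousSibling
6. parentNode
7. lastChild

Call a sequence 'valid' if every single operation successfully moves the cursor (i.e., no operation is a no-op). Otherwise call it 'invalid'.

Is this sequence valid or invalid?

After 1 (firstChild): nav
After 2 (lastChild): html
After 3 (previousSibling): article
After 4 (nextSibling): html
After 5 (previousSibling): article
After 6 (parentNode): nav
After 7 (lastChild): html

Answer: valid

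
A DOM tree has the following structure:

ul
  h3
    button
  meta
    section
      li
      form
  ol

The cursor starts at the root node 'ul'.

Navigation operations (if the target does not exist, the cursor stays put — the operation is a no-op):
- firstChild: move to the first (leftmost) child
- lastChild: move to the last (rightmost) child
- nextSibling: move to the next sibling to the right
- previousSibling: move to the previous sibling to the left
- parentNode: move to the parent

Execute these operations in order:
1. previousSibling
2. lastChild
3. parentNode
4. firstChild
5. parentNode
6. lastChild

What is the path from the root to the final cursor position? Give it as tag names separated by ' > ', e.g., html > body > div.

After 1 (previousSibling): ul (no-op, stayed)
After 2 (lastChild): ol
After 3 (parentNode): ul
After 4 (firstChild): h3
After 5 (parentNode): ul
After 6 (lastChild): ol

Answer: ul > ol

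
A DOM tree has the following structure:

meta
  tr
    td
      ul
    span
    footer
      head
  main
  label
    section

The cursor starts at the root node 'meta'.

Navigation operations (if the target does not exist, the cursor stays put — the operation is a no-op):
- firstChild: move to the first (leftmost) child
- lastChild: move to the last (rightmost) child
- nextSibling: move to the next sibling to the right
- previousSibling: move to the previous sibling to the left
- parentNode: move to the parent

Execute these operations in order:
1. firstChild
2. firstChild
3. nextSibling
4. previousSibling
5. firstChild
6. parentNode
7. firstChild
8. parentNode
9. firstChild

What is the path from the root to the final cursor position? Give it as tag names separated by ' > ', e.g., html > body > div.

Answer: meta > tr > td > ul

Derivation:
After 1 (firstChild): tr
After 2 (firstChild): td
After 3 (nextSibling): span
After 4 (previousSibling): td
After 5 (firstChild): ul
After 6 (parentNode): td
After 7 (firstChild): ul
After 8 (parentNode): td
After 9 (firstChild): ul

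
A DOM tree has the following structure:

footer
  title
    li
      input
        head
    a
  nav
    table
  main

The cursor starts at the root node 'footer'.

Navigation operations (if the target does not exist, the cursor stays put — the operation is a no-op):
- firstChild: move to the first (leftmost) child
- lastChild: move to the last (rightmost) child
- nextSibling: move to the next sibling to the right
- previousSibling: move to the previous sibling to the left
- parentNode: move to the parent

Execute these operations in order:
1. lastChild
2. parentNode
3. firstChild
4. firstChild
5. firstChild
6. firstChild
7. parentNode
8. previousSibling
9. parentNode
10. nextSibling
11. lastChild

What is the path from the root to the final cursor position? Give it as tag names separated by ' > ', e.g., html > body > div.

Answer: footer > title > a

Derivation:
After 1 (lastChild): main
After 2 (parentNode): footer
After 3 (firstChild): title
After 4 (firstChild): li
After 5 (firstChild): input
After 6 (firstChild): head
After 7 (parentNode): input
After 8 (previousSibling): input (no-op, stayed)
After 9 (parentNode): li
After 10 (nextSibling): a
After 11 (lastChild): a (no-op, stayed)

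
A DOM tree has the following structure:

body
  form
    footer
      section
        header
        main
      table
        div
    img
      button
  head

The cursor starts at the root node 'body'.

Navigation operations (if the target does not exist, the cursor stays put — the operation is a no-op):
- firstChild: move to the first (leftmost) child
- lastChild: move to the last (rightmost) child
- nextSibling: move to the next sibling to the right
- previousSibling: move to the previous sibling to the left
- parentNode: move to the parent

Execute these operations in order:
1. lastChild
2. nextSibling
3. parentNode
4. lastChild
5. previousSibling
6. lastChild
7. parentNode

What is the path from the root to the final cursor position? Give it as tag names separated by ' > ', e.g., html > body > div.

Answer: body > form

Derivation:
After 1 (lastChild): head
After 2 (nextSibling): head (no-op, stayed)
After 3 (parentNode): body
After 4 (lastChild): head
After 5 (previousSibling): form
After 6 (lastChild): img
After 7 (parentNode): form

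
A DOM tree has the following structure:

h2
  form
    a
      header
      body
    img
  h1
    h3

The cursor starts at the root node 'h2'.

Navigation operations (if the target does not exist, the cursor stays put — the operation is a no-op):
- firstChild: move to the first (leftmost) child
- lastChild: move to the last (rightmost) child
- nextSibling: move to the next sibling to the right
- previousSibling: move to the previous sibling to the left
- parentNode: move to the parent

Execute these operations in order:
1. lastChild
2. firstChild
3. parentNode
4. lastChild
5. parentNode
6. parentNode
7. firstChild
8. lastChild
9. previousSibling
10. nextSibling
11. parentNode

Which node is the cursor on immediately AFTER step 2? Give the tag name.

Answer: h3

Derivation:
After 1 (lastChild): h1
After 2 (firstChild): h3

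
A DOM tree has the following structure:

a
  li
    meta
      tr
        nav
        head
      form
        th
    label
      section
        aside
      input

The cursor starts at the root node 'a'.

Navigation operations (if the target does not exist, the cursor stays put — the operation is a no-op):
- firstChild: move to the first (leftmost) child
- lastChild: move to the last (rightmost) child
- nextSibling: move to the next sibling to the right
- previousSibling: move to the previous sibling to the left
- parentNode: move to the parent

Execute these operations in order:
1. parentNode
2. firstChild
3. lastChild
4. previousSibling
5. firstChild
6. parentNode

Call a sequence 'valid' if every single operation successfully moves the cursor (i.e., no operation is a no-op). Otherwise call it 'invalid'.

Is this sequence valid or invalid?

Answer: invalid

Derivation:
After 1 (parentNode): a (no-op, stayed)
After 2 (firstChild): li
After 3 (lastChild): label
After 4 (previousSibling): meta
After 5 (firstChild): tr
After 6 (parentNode): meta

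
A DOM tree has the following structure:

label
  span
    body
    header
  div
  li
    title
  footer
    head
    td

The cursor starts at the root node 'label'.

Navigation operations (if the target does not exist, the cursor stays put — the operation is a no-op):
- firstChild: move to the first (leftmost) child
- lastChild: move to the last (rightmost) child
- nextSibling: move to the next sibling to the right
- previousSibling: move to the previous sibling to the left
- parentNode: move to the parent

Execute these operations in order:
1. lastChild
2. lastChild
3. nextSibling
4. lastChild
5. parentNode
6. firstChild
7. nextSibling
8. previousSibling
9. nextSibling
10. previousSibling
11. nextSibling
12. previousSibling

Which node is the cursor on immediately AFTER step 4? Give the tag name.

After 1 (lastChild): footer
After 2 (lastChild): td
After 3 (nextSibling): td (no-op, stayed)
After 4 (lastChild): td (no-op, stayed)

Answer: td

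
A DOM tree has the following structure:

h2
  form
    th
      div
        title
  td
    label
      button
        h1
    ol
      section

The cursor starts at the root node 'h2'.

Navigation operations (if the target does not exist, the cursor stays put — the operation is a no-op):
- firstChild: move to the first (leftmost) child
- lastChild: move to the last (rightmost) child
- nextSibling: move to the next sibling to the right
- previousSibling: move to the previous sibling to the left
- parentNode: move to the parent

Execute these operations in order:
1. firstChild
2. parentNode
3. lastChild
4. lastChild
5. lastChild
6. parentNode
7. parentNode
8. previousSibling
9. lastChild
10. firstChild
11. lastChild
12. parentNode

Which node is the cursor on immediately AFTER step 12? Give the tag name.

Answer: div

Derivation:
After 1 (firstChild): form
After 2 (parentNode): h2
After 3 (lastChild): td
After 4 (lastChild): ol
After 5 (lastChild): section
After 6 (parentNode): ol
After 7 (parentNode): td
After 8 (previousSibling): form
After 9 (lastChild): th
After 10 (firstChild): div
After 11 (lastChild): title
After 12 (parentNode): div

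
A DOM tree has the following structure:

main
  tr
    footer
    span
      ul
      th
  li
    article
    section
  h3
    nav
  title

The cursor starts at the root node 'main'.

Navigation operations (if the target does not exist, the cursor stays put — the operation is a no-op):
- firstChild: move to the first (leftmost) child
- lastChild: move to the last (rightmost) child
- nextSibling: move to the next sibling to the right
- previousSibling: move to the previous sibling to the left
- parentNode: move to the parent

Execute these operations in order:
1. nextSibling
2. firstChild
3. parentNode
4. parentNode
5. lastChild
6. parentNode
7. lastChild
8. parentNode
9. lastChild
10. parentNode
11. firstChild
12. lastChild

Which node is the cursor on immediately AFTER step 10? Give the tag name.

After 1 (nextSibling): main (no-op, stayed)
After 2 (firstChild): tr
After 3 (parentNode): main
After 4 (parentNode): main (no-op, stayed)
After 5 (lastChild): title
After 6 (parentNode): main
After 7 (lastChild): title
After 8 (parentNode): main
After 9 (lastChild): title
After 10 (parentNode): main

Answer: main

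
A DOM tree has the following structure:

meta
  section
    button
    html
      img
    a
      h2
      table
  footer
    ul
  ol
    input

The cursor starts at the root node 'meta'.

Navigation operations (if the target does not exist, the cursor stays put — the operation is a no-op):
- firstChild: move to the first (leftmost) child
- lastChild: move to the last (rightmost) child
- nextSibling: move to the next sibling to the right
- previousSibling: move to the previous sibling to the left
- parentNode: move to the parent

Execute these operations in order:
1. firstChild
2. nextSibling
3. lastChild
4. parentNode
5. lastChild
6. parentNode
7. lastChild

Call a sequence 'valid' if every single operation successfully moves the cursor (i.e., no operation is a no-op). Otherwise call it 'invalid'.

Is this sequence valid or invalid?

Answer: valid

Derivation:
After 1 (firstChild): section
After 2 (nextSibling): footer
After 3 (lastChild): ul
After 4 (parentNode): footer
After 5 (lastChild): ul
After 6 (parentNode): footer
After 7 (lastChild): ul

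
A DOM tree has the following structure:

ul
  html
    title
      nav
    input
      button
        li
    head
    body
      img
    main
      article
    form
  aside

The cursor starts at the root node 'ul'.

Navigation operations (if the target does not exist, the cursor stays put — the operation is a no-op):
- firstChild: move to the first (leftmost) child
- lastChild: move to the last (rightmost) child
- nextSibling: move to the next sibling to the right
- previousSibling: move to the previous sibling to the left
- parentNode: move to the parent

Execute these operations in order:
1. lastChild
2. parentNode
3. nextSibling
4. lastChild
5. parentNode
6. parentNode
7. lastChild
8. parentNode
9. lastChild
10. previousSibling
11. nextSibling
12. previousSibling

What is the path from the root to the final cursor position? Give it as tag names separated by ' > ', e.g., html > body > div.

Answer: ul > html

Derivation:
After 1 (lastChild): aside
After 2 (parentNode): ul
After 3 (nextSibling): ul (no-op, stayed)
After 4 (lastChild): aside
After 5 (parentNode): ul
After 6 (parentNode): ul (no-op, stayed)
After 7 (lastChild): aside
After 8 (parentNode): ul
After 9 (lastChild): aside
After 10 (previousSibling): html
After 11 (nextSibling): aside
After 12 (previousSibling): html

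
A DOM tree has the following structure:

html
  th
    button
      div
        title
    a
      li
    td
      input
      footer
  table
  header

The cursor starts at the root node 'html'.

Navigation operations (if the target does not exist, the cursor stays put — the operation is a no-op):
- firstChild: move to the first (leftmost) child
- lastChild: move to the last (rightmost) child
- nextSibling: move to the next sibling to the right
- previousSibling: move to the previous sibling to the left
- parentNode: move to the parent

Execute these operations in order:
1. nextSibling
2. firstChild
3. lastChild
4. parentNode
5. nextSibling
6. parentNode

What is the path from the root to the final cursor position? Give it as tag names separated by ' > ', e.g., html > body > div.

Answer: html

Derivation:
After 1 (nextSibling): html (no-op, stayed)
After 2 (firstChild): th
After 3 (lastChild): td
After 4 (parentNode): th
After 5 (nextSibling): table
After 6 (parentNode): html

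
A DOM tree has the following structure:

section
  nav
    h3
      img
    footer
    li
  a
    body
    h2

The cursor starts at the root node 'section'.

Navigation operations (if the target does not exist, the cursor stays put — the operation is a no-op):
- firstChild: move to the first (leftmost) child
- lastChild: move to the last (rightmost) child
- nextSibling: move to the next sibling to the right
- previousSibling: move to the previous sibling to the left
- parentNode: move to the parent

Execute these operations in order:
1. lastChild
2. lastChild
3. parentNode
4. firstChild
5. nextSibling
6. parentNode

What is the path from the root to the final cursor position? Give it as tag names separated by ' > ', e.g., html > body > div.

After 1 (lastChild): a
After 2 (lastChild): h2
After 3 (parentNode): a
After 4 (firstChild): body
After 5 (nextSibling): h2
After 6 (parentNode): a

Answer: section > a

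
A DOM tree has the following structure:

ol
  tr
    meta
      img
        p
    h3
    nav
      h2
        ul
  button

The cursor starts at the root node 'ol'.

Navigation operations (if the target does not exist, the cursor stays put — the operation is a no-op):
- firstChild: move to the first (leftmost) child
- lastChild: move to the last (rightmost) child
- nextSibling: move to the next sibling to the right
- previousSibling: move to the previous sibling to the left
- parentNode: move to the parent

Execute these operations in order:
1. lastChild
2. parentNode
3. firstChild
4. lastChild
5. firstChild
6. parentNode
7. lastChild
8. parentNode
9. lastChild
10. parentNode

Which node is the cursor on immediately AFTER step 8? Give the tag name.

Answer: nav

Derivation:
After 1 (lastChild): button
After 2 (parentNode): ol
After 3 (firstChild): tr
After 4 (lastChild): nav
After 5 (firstChild): h2
After 6 (parentNode): nav
After 7 (lastChild): h2
After 8 (parentNode): nav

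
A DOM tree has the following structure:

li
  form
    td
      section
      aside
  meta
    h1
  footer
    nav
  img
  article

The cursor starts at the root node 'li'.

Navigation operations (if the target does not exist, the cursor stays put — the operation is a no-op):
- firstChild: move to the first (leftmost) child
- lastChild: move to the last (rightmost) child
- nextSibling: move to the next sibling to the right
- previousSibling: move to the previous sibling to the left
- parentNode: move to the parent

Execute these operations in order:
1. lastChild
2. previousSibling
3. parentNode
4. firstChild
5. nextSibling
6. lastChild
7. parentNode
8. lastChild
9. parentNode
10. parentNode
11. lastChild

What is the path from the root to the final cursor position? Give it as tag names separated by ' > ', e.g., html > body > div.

Answer: li > article

Derivation:
After 1 (lastChild): article
After 2 (previousSibling): img
After 3 (parentNode): li
After 4 (firstChild): form
After 5 (nextSibling): meta
After 6 (lastChild): h1
After 7 (parentNode): meta
After 8 (lastChild): h1
After 9 (parentNode): meta
After 10 (parentNode): li
After 11 (lastChild): article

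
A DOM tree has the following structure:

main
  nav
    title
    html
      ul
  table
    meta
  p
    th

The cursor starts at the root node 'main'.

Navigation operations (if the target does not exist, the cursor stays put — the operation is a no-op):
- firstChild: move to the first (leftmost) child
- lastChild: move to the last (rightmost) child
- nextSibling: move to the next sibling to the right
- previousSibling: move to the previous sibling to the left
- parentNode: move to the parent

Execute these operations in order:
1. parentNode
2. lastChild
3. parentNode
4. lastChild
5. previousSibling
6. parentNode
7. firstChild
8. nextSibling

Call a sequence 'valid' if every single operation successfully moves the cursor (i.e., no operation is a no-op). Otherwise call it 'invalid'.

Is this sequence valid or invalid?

Answer: invalid

Derivation:
After 1 (parentNode): main (no-op, stayed)
After 2 (lastChild): p
After 3 (parentNode): main
After 4 (lastChild): p
After 5 (previousSibling): table
After 6 (parentNode): main
After 7 (firstChild): nav
After 8 (nextSibling): table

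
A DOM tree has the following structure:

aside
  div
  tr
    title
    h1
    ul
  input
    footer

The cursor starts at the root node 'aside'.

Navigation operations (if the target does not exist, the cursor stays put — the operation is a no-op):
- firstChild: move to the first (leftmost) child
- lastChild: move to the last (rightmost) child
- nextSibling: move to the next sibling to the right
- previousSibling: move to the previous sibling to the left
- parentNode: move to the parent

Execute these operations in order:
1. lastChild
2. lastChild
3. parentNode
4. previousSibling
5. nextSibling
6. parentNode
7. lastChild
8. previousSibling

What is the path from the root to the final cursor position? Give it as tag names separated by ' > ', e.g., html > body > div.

After 1 (lastChild): input
After 2 (lastChild): footer
After 3 (parentNode): input
After 4 (previousSibling): tr
After 5 (nextSibling): input
After 6 (parentNode): aside
After 7 (lastChild): input
After 8 (previousSibling): tr

Answer: aside > tr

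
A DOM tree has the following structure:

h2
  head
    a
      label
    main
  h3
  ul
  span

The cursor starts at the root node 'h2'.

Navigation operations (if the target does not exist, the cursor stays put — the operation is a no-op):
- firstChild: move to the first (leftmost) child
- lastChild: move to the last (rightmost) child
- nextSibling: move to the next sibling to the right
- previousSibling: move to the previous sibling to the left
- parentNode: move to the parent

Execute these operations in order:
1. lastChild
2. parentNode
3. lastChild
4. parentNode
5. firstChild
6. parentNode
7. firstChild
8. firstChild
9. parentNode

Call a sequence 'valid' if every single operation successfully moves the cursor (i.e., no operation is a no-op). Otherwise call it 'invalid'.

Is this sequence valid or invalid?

After 1 (lastChild): span
After 2 (parentNode): h2
After 3 (lastChild): span
After 4 (parentNode): h2
After 5 (firstChild): head
After 6 (parentNode): h2
After 7 (firstChild): head
After 8 (firstChild): a
After 9 (parentNode): head

Answer: valid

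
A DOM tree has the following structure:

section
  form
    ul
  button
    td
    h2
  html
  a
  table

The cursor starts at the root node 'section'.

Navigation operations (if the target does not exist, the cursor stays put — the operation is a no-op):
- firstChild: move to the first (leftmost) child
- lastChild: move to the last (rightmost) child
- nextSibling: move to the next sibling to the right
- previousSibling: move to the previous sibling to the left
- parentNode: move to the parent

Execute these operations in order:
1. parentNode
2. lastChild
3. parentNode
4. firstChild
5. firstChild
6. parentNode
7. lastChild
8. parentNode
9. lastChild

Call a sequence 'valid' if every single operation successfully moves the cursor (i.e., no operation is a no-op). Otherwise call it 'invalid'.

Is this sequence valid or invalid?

Answer: invalid

Derivation:
After 1 (parentNode): section (no-op, stayed)
After 2 (lastChild): table
After 3 (parentNode): section
After 4 (firstChild): form
After 5 (firstChild): ul
After 6 (parentNode): form
After 7 (lastChild): ul
After 8 (parentNode): form
After 9 (lastChild): ul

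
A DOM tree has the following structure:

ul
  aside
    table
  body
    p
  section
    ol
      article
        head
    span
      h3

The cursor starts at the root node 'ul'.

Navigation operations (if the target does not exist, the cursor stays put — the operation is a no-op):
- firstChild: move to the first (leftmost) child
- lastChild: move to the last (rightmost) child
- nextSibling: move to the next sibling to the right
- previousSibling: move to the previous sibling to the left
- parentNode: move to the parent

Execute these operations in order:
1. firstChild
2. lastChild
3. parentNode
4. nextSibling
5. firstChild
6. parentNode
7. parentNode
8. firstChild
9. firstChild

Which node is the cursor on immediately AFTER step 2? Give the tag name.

Answer: table

Derivation:
After 1 (firstChild): aside
After 2 (lastChild): table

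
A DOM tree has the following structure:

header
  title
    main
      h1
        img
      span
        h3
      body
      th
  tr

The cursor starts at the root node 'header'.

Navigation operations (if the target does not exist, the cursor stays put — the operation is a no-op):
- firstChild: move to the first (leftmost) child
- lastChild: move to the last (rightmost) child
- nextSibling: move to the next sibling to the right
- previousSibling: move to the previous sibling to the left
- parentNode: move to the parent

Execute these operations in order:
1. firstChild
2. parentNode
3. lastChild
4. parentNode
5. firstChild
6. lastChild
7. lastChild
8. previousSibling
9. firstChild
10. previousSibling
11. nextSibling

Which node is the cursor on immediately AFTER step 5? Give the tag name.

After 1 (firstChild): title
After 2 (parentNode): header
After 3 (lastChild): tr
After 4 (parentNode): header
After 5 (firstChild): title

Answer: title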